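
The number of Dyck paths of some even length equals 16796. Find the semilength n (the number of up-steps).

10

Dyck paths of semilength n are counted by C_n. The Catalan number equal to 16796 is C_10.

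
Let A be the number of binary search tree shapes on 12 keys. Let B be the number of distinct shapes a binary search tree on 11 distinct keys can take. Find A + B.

266798

Binary trees (left/right distinguished) on n nodes are counted by C_n; here n = 12. So A = C_12 = 208012.
There are C_n binary search tree shapes on n keys; with n = 11 that is C_11. So B = C_11 = 58786.
A + B = 208012 + 58786 = 266798.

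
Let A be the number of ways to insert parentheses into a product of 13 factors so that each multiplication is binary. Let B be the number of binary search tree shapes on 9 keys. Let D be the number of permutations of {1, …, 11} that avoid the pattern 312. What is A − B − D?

Ways to associate a product of 13 factors correspond to binary trees on 13 leaves, so the count is C_12. So A = C_12 = 208012.
Binary trees (left/right distinguished) on n nodes are counted by C_n; here n = 9. So B = C_9 = 4862.
For any fixed pattern of length 3, the pattern-avoiding permutations of [11] number C_11. So D = C_11 = 58786.
A − B − D = 208012 − 4862 − 58786 = 144364.

144364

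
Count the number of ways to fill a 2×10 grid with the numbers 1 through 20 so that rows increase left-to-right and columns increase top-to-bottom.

16796

Standard Young tableaux of shape 2×n are counted by C_n; here n = 10.
C_10 = C(20,10)/11 = 184756/11 = 16796.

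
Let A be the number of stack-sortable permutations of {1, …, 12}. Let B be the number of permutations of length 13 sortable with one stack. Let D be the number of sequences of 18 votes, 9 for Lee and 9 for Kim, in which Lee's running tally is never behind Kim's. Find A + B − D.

By Knuth's characterisation, the stack-sortable permutations of length 12 are the 231-avoiders, numbering C_12. So A = C_12 = 208012.
By Knuth's characterisation, the stack-sortable permutations of length 13 are the 231-avoiders, numbering C_13. So B = C_13 = 742900.
Reading a vote for the leader as '(' and for the other as ')' turns such a sequence into a balanced string of 9 pairs, so the count is C_9. So D = C_9 = 4862.
A + B − D = 208012 + 742900 − 4862 = 946050.

946050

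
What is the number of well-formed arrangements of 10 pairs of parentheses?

A balanced arrangement of 10 bracket pairs is a Dyck word of semilength 10, so the count is C_10.
C_10 = C(20,10)/11 = 184756/11 = 16796.

16796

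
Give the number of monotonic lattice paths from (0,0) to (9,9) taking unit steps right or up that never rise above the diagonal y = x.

4862

Sub-diagonal monotone paths from (0,0) to (9,9) biject with Dyck paths of semilength 9, giving C_9.
C_9 = 4862.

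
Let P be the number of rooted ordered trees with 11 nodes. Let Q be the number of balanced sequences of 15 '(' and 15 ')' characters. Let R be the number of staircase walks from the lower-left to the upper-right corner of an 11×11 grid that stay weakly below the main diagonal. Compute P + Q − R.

Rooted ordered (plane) trees on m nodes have m−1 edges and are counted by C_{m−1}; m = 11 gives C_10. So P = C_10 = 16796.
A balanced arrangement of 15 bracket pairs is a Dyck word of semilength 15, so the count is C_15. So Q = C_15 = 9694845.
Sub-diagonal monotone paths from (0,0) to (11,11) biject with Dyck paths of semilength 11, giving C_11. So R = C_11 = 58786.
P + Q − R = 16796 + 9694845 − 58786 = 9652855.

9652855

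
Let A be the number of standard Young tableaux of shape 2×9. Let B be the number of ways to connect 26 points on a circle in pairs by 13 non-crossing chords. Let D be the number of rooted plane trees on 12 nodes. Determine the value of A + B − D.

Standard Young tableaux of shape 2×n are counted by C_n; here n = 9. So A = C_9 = 4862.
Pairing 26 circle points by 13 non-crossing chords gives C_13 matchings. So B = C_13 = 742900.
Rooted ordered (plane) trees on m nodes have m−1 edges and are counted by C_{m−1}; m = 12 gives C_11. So D = C_11 = 58786.
A + B − D = 4862 + 742900 − 58786 = 688976.

688976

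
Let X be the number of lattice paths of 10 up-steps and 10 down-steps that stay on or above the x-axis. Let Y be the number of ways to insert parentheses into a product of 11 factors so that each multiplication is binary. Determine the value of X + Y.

33592

Paths of 10 up- and 10 down-steps that never dip below the axis are Dyck paths; their count is C_10. So X = C_10 = 16796.
Parenthesizations of m factors correspond to full binary trees with m leaves, counted by C_{m−1}; m = 11 gives C_10. So Y = C_10 = 16796.
X + Y = 16796 + 16796 = 33592.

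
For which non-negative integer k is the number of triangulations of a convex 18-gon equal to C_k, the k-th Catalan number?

16

The number of triangulations of an 18-gon is the Catalan number C_16 (index = sides − 2).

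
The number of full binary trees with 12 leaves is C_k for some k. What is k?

11

A full binary tree with L leaves has L−1 internal nodes and is counted by C_{L−1}; L = 12 gives C_11.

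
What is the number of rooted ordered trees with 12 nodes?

58786

A rooted plane tree on 12 nodes has 11 edges, and such trees are counted by C_11.
C_11 = C(22,11)/12 = 705432/12 = 58786.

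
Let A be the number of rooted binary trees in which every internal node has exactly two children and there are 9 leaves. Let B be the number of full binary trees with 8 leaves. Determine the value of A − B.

1001

A full binary tree with L leaves has L−1 internal nodes and is counted by C_{L−1}; L = 9 gives C_8. So A = C_8 = 1430.
A full binary tree with L leaves has L−1 internal nodes and is counted by C_{L−1}; L = 8 gives C_7. So B = C_7 = 429.
A − B = 1430 − 429 = 1001.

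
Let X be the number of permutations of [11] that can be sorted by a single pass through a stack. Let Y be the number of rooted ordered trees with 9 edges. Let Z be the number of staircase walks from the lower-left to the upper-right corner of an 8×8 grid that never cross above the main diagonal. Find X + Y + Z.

65078

By Knuth's characterisation, the stack-sortable permutations of length 11 are the 231-avoiders, numbering C_11. So X = C_11 = 58786.
A rooted plane tree with 9 edges has 10 nodes, and the count is C_9. So Y = C_9 = 4862.
Monotone paths in an n×n grid that stay weakly below the diagonal are counted by C_n; here n = 8. So Z = C_8 = 1430.
X + Y + Z = 58786 + 4862 + 1430 = 65078.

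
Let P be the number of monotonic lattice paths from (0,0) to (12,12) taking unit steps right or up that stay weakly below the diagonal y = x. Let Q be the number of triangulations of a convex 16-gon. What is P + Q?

2882452

Monotone paths in an n×n grid that stay weakly below the diagonal are counted by C_n; here n = 12. So P = C_12 = 208012.
The number of triangulations of a 16-gon is the Catalan number C_14 (index = sides − 2). So Q = C_14 = 2674440.
P + Q = 208012 + 2674440 = 2882452.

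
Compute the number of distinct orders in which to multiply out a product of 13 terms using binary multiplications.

Bracketing 13 factors into binary products is counted by C_{13−1} = C_12.
C_12 = 208012.

208012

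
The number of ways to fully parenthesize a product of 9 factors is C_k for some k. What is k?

Parenthesizations of m factors correspond to full binary trees with m leaves, counted by C_{m−1}; m = 9 gives C_8.

8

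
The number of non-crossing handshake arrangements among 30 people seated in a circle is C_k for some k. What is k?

15

Non-crossing handshake pairings of 2n people are counted by C_n; 30 people gives n = 15.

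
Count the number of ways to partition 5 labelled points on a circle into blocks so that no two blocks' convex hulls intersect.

Non-crossing partitions of an n-element set are counted by C_n; here n = 5.
C_5 = C_4 · 2(2·4+1)/(4+2) = 14 · 18/6 = 42.

42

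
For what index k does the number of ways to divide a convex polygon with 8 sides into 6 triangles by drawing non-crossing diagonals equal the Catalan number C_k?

A convex 8-gon is triangulated into 6 triangles, and the number of such triangulations is the Catalan number C_{8−2} = C_6.

6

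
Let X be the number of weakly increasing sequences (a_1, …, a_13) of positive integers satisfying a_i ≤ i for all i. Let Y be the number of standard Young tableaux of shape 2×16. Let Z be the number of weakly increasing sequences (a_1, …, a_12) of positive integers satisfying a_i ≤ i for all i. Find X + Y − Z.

35892558

Such sub-staircase sequences of length n are counted by C_n; here n = 13. So X = C_13 = 742900.
By the hook-length formula (or a Dyck-path bijection), SYT of shape 2×16 number C_16. So Y = C_16 = 35357670.
Such sub-staircase sequences of length n are counted by C_n; here n = 12. So Z = C_12 = 208012.
X + Y − Z = 742900 + 35357670 − 208012 = 35892558.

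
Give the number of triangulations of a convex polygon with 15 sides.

742900

The number of triangulations of a 15-gon is the Catalan number C_13 (index = sides − 2).
C_13 = C(26,13)/14 = 10400600/14 = 742900.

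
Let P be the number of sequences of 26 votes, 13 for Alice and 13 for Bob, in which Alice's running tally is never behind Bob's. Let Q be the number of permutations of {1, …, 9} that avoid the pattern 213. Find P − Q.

Reading a vote for the leader as '(' and for the other as ')' turns such a sequence into a balanced string of 13 pairs, so the count is C_13. So P = C_13 = 742900.
For any fixed pattern of length 3, the pattern-avoiding permutations of [9] number C_9. So Q = C_9 = 4862.
P − Q = 742900 − 4862 = 738038.

738038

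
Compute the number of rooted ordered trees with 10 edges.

16796

Rooted ordered trees with n edges are counted by C_n; here n = 10.
C_10 = C(20,10)/11 = 184756/11 = 16796.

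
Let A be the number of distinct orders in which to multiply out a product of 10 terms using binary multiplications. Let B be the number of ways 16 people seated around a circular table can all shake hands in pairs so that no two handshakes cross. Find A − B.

Parenthesizations of m factors correspond to full binary trees with m leaves, counted by C_{m−1}; m = 10 gives C_9. So A = C_9 = 4862.
Non-crossing handshake pairings of 2n people are counted by C_n; 16 people gives n = 8. So B = C_8 = 1430.
A − B = 4862 − 1430 = 3432.

3432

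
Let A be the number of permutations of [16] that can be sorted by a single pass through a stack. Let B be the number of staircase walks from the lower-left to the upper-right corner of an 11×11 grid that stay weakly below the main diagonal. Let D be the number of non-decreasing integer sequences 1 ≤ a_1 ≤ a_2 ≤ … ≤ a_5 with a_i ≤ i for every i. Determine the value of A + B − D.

Stack-sortable permutations are exactly the 231-avoiding ones, counted by C_n; here n = 16. So A = C_16 = 35357670.
Monotone paths in an n×n grid that stay weakly below the diagonal are counted by C_n; here n = 11. So B = C_11 = 58786.
Such sub-staircase sequences of length n are counted by C_n; here n = 5. So D = C_5 = 42.
A + B − D = 35357670 + 58786 − 42 = 35416414.

35416414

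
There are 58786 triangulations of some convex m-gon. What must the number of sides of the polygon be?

13

Triangulations of a convex m-gon are counted by C_{m−2}. The Catalan number equal to 58786 is C_11.
So m − 2 = 11, giving m = 13 sides.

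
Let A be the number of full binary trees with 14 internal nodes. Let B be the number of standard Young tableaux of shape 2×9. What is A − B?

2669578

The number of full binary trees on 14 internal nodes is the Catalan number C_14. So A = C_14 = 2674440.
By the hook-length formula (or a Dyck-path bijection), SYT of shape 2×9 number C_9. So B = C_9 = 4862.
A − B = 2674440 − 4862 = 2669578.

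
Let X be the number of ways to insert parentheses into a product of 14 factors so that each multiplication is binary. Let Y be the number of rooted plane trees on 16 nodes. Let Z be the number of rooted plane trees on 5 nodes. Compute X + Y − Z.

Ways to associate a product of 14 factors correspond to binary trees on 14 leaves, so the count is C_13. So X = C_13 = 742900.
Rooted ordered (plane) trees on m nodes have m−1 edges and are counted by C_{m−1}; m = 16 gives C_15. So Y = C_15 = 9694845.
Rooted ordered (plane) trees on m nodes have m−1 edges and are counted by C_{m−1}; m = 5 gives C_4. So Z = C_4 = 14.
X + Y − Z = 742900 + 9694845 − 14 = 10437731.

10437731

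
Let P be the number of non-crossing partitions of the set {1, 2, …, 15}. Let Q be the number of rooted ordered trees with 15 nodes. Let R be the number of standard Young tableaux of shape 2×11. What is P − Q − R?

Non-crossing partitions of an n-element set are counted by C_n; here n = 15. So P = C_15 = 9694845.
Rooted ordered (plane) trees on m nodes have m−1 edges and are counted by C_{m−1}; m = 15 gives C_14. So Q = C_14 = 2674440.
Standard Young tableaux of shape 2×n are counted by C_n; here n = 11. So R = C_11 = 58786.
P − Q − R = 9694845 − 2674440 − 58786 = 6961619.

6961619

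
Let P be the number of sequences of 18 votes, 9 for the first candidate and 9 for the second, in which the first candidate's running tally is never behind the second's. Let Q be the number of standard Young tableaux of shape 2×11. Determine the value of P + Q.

63648

Ballot sequences with n votes each where one side never trails are Dyck words, counted by C_n; here n = 9. So P = C_9 = 4862.
By the hook-length formula (or a Dyck-path bijection), SYT of shape 2×11 number C_11. So Q = C_11 = 58786.
P + Q = 4862 + 58786 = 63648.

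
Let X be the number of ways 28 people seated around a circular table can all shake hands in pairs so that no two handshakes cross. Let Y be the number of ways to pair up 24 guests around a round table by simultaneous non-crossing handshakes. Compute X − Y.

Non-crossing handshake pairings of 2n people are counted by C_n; 28 people gives n = 14. So X = C_14 = 2674440.
With 24 = 2·12 people, non-crossing handshake pairings are non-crossing perfect matchings on a circle, counted by C_12. So Y = C_12 = 208012.
X − Y = 2674440 − 208012 = 2466428.

2466428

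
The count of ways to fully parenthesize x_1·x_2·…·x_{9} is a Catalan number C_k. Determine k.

Ways to associate a product of 9 factors correspond to binary trees on 9 leaves, so the count is C_8.

8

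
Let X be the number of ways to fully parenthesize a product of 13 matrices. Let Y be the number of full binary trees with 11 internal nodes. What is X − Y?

Bracketing 13 factors into binary products is counted by C_{13−1} = C_12. So X = C_12 = 208012.
Full binary trees with n internal nodes are counted by C_n; here n = 11. So Y = C_11 = 58786.
X − Y = 208012 − 58786 = 149226.

149226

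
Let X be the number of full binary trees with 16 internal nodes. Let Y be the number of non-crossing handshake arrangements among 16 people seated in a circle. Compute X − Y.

Full binary trees with n internal nodes are counted by C_n; here n = 16. So X = C_16 = 35357670.
With 16 = 2·8 people, non-crossing handshake pairings are non-crossing perfect matchings on a circle, counted by C_8. So Y = C_8 = 1430.
X − Y = 35357670 − 1430 = 35356240.

35356240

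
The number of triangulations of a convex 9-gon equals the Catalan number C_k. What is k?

7

Triangulations of a convex m-gon are counted by C_{m−2}; with m = 9 this is C_7.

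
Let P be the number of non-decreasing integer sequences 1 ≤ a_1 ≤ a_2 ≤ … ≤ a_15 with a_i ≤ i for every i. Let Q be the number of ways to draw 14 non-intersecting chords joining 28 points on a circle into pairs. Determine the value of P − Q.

7020405

Weakly increasing sequences with a_i ≤ i biject with Dyck paths of semilength 15, so there are C_15. So P = C_15 = 9694845.
Pairing 28 circle points by 14 non-crossing chords gives C_14 matchings. So Q = C_14 = 2674440.
P − Q = 9694845 − 2674440 = 7020405.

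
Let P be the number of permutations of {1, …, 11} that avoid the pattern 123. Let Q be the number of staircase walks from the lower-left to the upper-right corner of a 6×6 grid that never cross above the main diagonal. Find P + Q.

58918

Permutations of [n] avoiding any single length-3 pattern are counted by C_n; here n = 11. So P = C_11 = 58786.
Monotone paths in an n×n grid that stay weakly below the diagonal are counted by C_n; here n = 6. So Q = C_6 = 132.
P + Q = 58786 + 132 = 58918.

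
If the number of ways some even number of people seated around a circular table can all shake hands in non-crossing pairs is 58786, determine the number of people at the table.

Non-crossing handshake pairings of 2n people are counted by C_n, and C_11 = 58786.
So n = 11, and there are 2n = 22 people.

22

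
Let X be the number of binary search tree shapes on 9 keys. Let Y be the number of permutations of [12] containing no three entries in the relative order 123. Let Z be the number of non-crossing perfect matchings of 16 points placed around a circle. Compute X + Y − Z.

Binary trees (left/right distinguished) on n nodes are counted by C_n; here n = 9. So X = C_9 = 4862.
Permutations of [n] avoiding any single length-3 pattern are counted by C_n; here n = 12. So Y = C_12 = 208012.
Non-crossing perfect matchings of 2n points on a circle are counted by C_n; with 16 points, n = 8. So Z = C_8 = 1430.
X + Y − Z = 4862 + 208012 − 1430 = 211444.

211444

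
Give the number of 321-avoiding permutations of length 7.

429

Permutations of [n] avoiding any single length-3 pattern are counted by C_n; here n = 7.
C_7 = C(14,7)/8 = 3432/8 = 429.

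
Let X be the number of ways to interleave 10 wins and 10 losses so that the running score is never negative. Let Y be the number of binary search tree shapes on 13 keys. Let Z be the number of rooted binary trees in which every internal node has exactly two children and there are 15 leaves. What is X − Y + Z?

Ballot sequences with n votes each where one side never trails are Dyck words, counted by C_n; here n = 10. So X = C_10 = 16796.
There are C_n binary search tree shapes on n keys; with n = 13 that is C_13. So Y = C_13 = 742900.
A full binary tree with L leaves has L−1 internal nodes and is counted by C_{L−1}; L = 15 gives C_14. So Z = C_14 = 2674440.
X − Y + Z = 16796 − 742900 + 2674440 = 1948336.

1948336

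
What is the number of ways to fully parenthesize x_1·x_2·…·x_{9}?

1430

Bracketing 9 factors into binary products is counted by C_{9−1} = C_8.
C_8 = C(16,8)/9 = 12870/9 = 1430.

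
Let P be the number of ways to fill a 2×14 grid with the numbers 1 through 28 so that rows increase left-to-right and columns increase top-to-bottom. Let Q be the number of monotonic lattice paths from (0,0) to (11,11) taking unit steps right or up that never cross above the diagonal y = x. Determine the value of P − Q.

Standard Young tableaux of shape 2×n are counted by C_n; here n = 14. So P = C_14 = 2674440.
Monotone paths in an n×n grid that stay weakly below the diagonal are counted by C_n; here n = 11. So Q = C_11 = 58786.
P − Q = 2674440 − 58786 = 2615654.

2615654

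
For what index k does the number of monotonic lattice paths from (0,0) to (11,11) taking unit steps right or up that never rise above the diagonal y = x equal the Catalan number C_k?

11

Sub-diagonal monotone paths from (0,0) to (11,11) biject with Dyck paths of semilength 11, giving C_11.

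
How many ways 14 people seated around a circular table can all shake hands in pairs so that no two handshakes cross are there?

Non-crossing handshake pairings of 2n people are counted by C_n; 14 people gives n = 7.
C_7 = C_6 · 2(2·6+1)/(6+2) = 132 · 26/8 = 429.

429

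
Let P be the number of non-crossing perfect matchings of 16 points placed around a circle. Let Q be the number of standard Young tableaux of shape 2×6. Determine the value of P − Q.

Pairing 16 circle points by 8 non-crossing chords gives C_8 matchings. So P = C_8 = 1430.
By the hook-length formula (or a Dyck-path bijection), SYT of shape 2×6 number C_6. So Q = C_6 = 132.
P − Q = 1430 − 132 = 1298.

1298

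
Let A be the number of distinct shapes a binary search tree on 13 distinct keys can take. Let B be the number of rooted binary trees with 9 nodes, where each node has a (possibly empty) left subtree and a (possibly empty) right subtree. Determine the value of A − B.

There are C_n binary search tree shapes on n keys; with n = 13 that is C_13. So A = C_13 = 742900.
Rooted binary trees with 9 nodes (each child slot possibly empty) number C_9. So B = C_9 = 4862.
A − B = 742900 − 4862 = 738038.

738038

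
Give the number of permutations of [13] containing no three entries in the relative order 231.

For any fixed pattern of length 3, the pattern-avoiding permutations of [13] number C_13.
C_13 = C(26,13)/14 = 10400600/14 = 742900.

742900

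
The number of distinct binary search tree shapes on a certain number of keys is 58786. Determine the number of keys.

11

Binary search tree shapes on n keys are counted by C_n, and C_11 = 58786.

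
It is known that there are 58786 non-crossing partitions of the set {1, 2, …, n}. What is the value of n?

Non-crossing partitions of [n] are counted by C_n, and C_11 = 58786.

11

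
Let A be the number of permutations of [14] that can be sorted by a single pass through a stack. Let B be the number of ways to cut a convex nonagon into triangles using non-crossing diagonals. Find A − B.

Stack-sortable permutations are exactly the 231-avoiding ones, counted by C_n; here n = 14. So A = C_14 = 2674440.
A convex 9-gon is triangulated into 7 triangles, and the number of such triangulations is the Catalan number C_{9−2} = C_7. So B = C_7 = 429.
A − B = 2674440 − 429 = 2674011.

2674011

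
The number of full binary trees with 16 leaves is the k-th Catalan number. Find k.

15

A full binary tree with L leaves has L−1 internal nodes and is counted by C_{L−1}; L = 16 gives C_15.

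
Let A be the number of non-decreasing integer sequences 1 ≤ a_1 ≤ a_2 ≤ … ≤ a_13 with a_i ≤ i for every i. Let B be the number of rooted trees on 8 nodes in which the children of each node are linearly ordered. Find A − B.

Such sub-staircase sequences of length n are counted by C_n; here n = 13. So A = C_13 = 742900.
A rooted plane tree on 8 nodes has 7 edges, and such trees are counted by C_7. So B = C_7 = 429.
A − B = 742900 − 429 = 742471.

742471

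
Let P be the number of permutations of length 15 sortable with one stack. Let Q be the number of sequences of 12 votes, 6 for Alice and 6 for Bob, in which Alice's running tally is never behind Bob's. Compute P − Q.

9694713

By Knuth's characterisation, the stack-sortable permutations of length 15 are the 231-avoiders, numbering C_15. So P = C_15 = 9694845.
Reading a vote for the leader as '(' and for the other as ')' turns such a sequence into a balanced string of 6 pairs, so the count is C_6. So Q = C_6 = 132.
P − Q = 9694845 − 132 = 9694713.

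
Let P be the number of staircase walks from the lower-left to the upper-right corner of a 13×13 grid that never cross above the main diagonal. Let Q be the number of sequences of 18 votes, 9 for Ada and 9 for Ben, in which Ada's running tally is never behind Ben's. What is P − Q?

Sub-diagonal monotone paths from (0,0) to (13,13) biject with Dyck paths of semilength 13, giving C_13. So P = C_13 = 742900.
Ballot sequences with n votes each where one side never trails are Dyck words, counted by C_n; here n = 9. So Q = C_9 = 4862.
P − Q = 742900 − 4862 = 738038.

738038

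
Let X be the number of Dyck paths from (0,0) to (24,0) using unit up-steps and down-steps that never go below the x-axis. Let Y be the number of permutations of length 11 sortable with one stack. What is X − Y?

149226

A Dyck path with 12 up-steps and 12 down-steps has semilength 12, so there are C_12 of them. So X = C_12 = 208012.
By Knuth's characterisation, the stack-sortable permutations of length 11 are the 231-avoiders, numbering C_11. So Y = C_11 = 58786.
X − Y = 208012 − 58786 = 149226.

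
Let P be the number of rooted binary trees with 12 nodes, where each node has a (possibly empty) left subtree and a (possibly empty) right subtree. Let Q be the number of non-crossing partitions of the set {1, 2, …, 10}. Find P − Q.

191216

Rooted binary trees with 12 nodes (each child slot possibly empty) number C_12. So P = C_12 = 208012.
Non-crossing partitions of an n-element set are counted by C_n; here n = 10. So Q = C_10 = 16796.
P − Q = 208012 − 16796 = 191216.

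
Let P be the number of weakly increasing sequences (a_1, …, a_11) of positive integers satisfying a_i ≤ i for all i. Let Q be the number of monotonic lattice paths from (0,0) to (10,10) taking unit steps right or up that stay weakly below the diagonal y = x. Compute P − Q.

Weakly increasing sequences with a_i ≤ i biject with Dyck paths of semilength 11, so there are C_11. So P = C_11 = 58786.
Monotone paths in an n×n grid that stay weakly below the diagonal are counted by C_n; here n = 10. So Q = C_10 = 16796.
P − Q = 58786 − 16796 = 41990.

41990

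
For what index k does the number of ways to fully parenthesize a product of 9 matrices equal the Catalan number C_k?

Parenthesizations of m factors correspond to full binary trees with m leaves, counted by C_{m−1}; m = 9 gives C_8.

8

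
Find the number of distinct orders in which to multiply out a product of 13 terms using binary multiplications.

Bracketing 13 factors into binary products is counted by C_{13−1} = C_12.
C_12 = 208012.

208012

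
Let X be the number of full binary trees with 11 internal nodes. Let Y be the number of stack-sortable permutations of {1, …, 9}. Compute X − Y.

53924

The number of full binary trees on 11 internal nodes is the Catalan number C_11. So X = C_11 = 58786.
Stack-sortable permutations are exactly the 231-avoiding ones, counted by C_n; here n = 9. So Y = C_9 = 4862.
X − Y = 58786 − 4862 = 53924.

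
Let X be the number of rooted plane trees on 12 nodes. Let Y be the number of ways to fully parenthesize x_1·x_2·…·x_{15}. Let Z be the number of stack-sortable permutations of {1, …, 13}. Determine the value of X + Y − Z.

1990326

Rooted ordered (plane) trees on m nodes have m−1 edges and are counted by C_{m−1}; m = 12 gives C_11. So X = C_11 = 58786.
Bracketing 15 factors into binary products is counted by C_{15−1} = C_14. So Y = C_14 = 2674440.
Stack-sortable permutations are exactly the 231-avoiding ones, counted by C_n; here n = 13. So Z = C_13 = 742900.
X + Y − Z = 58786 + 2674440 − 742900 = 1990326.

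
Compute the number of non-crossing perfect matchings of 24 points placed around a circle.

208012

Non-crossing perfect matchings of 2n points on a circle are counted by C_n; with 24 points, n = 12.
C_12 = 208012.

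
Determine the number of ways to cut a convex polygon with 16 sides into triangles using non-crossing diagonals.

2674440

Triangulations of a convex m-gon are counted by C_{m−2}; with m = 16 this is C_14.
C_14 = C(28,14)/15 = 40116600/15 = 2674440.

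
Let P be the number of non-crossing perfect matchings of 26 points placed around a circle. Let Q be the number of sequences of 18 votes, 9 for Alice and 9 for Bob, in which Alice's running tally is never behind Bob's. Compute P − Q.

738038

Non-crossing perfect matchings of 2n points on a circle are counted by C_n; with 26 points, n = 13. So P = C_13 = 742900.
Ballot sequences with n votes each where one side never trails are Dyck words, counted by C_n; here n = 9. So Q = C_9 = 4862.
P − Q = 742900 − 4862 = 738038.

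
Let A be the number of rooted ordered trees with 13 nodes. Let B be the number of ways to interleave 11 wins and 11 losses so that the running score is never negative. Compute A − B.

149226

Rooted ordered (plane) trees on m nodes have m−1 edges and are counted by C_{m−1}; m = 13 gives C_12. So A = C_12 = 208012.
Ballot sequences with n votes each where one side never trails are Dyck words, counted by C_n; here n = 11. So B = C_11 = 58786.
A − B = 208012 − 58786 = 149226.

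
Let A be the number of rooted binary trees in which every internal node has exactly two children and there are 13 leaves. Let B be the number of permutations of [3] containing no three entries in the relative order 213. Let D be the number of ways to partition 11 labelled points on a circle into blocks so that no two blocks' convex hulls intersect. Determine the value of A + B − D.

A full binary tree with L leaves has L−1 internal nodes and is counted by C_{L−1}; L = 13 gives C_12. So A = C_12 = 208012.
For any fixed pattern of length 3, the pattern-avoiding permutations of [3] number C_3. So B = C_3 = 5.
Non-crossing partitions of an n-element set are counted by C_n; here n = 11. So D = C_11 = 58786.
A + B − D = 208012 + 5 − 58786 = 149231.

149231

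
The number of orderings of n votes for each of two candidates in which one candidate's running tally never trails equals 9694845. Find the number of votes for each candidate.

15

Such ballot sequences with n votes each are counted by C_n; 9694845 = C_15.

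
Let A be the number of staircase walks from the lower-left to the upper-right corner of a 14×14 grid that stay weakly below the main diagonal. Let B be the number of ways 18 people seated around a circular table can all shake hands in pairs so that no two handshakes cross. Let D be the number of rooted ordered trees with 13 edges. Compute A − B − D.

Sub-diagonal monotone paths from (0,0) to (14,14) biject with Dyck paths of semilength 14, giving C_14. So A = C_14 = 2674440.
With 18 = 2·9 people, non-crossing handshake pairings are non-crossing perfect matchings on a circle, counted by C_9. So B = C_9 = 4862.
Rooted ordered trees with n edges are counted by C_n; here n = 13. So D = C_13 = 742900.
A − B − D = 2674440 − 4862 − 742900 = 1926678.

1926678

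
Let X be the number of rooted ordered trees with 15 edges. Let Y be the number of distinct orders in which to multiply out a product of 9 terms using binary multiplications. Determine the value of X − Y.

Rooted ordered trees with n edges are counted by C_n; here n = 15. So X = C_15 = 9694845.
Ways to associate a product of 9 factors correspond to binary trees on 9 leaves, so the count is C_8. So Y = C_8 = 1430.
X − Y = 9694845 − 1430 = 9693415.

9693415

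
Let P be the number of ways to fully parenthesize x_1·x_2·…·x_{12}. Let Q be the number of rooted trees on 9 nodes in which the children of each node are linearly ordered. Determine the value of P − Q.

57356

Ways to associate a product of 12 factors correspond to binary trees on 12 leaves, so the count is C_11. So P = C_11 = 58786.
Rooted ordered (plane) trees on m nodes have m−1 edges and are counted by C_{m−1}; m = 9 gives C_8. So Q = C_8 = 1430.
P − Q = 58786 − 1430 = 57356.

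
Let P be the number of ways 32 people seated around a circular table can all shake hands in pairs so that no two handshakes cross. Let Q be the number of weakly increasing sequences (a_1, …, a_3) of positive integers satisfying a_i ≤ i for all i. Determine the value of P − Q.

35357665

With 32 = 2·16 people, non-crossing handshake pairings are non-crossing perfect matchings on a circle, counted by C_16. So P = C_16 = 35357670.
Such sub-staircase sequences of length n are counted by C_n; here n = 3. So Q = C_3 = 5.
P − Q = 35357670 − 5 = 35357665.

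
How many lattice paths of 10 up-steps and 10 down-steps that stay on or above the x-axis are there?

16796

A Dyck path with 10 up-steps and 10 down-steps has semilength 10, so there are C_10 of them.
C_10 = C(20,10)/11 = 184756/11 = 16796.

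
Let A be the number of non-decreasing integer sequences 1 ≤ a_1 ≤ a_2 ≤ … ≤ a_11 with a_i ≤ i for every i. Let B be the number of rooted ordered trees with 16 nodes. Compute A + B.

9753631

Such sub-staircase sequences of length n are counted by C_n; here n = 11. So A = C_11 = 58786.
Rooted ordered (plane) trees on m nodes have m−1 edges and are counted by C_{m−1}; m = 16 gives C_15. So B = C_15 = 9694845.
A + B = 58786 + 9694845 = 9753631.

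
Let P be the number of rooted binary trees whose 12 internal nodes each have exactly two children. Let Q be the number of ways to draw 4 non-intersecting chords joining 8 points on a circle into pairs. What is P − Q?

207998

Full binary trees with n internal nodes are counted by C_n; here n = 12. So P = C_12 = 208012.
Pairing 8 circle points by 4 non-crossing chords gives C_4 matchings. So Q = C_4 = 14.
P − Q = 208012 − 14 = 207998.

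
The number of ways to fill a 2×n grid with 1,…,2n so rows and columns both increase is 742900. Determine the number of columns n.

Standard Young tableaux of shape 2×n are counted by C_n. Since C_13 = 742900, the index is 13.

13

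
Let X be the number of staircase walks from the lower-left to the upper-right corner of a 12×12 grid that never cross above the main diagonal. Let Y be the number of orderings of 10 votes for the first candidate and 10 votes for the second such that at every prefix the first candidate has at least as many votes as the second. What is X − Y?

Sub-diagonal monotone paths from (0,0) to (12,12) biject with Dyck paths of semilength 12, giving C_12. So X = C_12 = 208012.
Reading a vote for the leader as '(' and for the other as ')' turns such a sequence into a balanced string of 10 pairs, so the count is C_10. So Y = C_10 = 16796.
X − Y = 208012 − 16796 = 191216.

191216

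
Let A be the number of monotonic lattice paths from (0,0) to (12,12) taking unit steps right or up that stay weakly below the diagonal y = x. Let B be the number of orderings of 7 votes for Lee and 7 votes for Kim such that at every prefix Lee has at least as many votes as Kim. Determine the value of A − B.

207583

Sub-diagonal monotone paths from (0,0) to (12,12) biject with Dyck paths of semilength 12, giving C_12. So A = C_12 = 208012.
Reading a vote for the leader as '(' and for the other as ')' turns such a sequence into a balanced string of 7 pairs, so the count is C_7. So B = C_7 = 429.
A − B = 208012 − 429 = 207583.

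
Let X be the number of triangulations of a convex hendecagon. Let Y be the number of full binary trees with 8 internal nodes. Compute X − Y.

3432

The number of triangulations of an 11-gon is the Catalan number C_9 (index = sides − 2). So X = C_9 = 4862.
The number of full binary trees on 8 internal nodes is the Catalan number C_8. So Y = C_8 = 1430.
X − Y = 4862 − 1430 = 3432.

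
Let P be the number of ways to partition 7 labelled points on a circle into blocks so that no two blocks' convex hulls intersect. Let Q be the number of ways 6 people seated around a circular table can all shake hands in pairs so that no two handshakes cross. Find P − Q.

424

The non-crossing partitions of [7] form a lattice of size C_7. So P = C_7 = 429.
With 6 = 2·3 people, non-crossing handshake pairings are non-crossing perfect matchings on a circle, counted by C_3. So Q = C_3 = 5.
P − Q = 429 − 5 = 424.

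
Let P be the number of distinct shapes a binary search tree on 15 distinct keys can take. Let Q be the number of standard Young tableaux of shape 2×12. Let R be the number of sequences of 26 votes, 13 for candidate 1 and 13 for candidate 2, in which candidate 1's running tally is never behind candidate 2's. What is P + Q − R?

9159957

Rooted binary trees with 15 nodes (each child slot possibly empty) number C_15. So P = C_15 = 9694845.
Standard Young tableaux of shape 2×n are counted by C_n; here n = 12. So Q = C_12 = 208012.
Ballot sequences with n votes each where one side never trails are Dyck words, counted by C_n; here n = 13. So R = C_13 = 742900.
P + Q − R = 9694845 + 208012 − 742900 = 9159957.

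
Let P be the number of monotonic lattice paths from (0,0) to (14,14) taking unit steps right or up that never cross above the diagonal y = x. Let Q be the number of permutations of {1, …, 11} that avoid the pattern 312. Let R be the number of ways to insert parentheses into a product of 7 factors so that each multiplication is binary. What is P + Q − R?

2733094

Monotone paths in an n×n grid that stay weakly below the diagonal are counted by C_n; here n = 14. So P = C_14 = 2674440.
Permutations of [n] avoiding any single length-3 pattern are counted by C_n; here n = 11. So Q = C_11 = 58786.
Bracketing 7 factors into binary products is counted by C_{7−1} = C_6. So R = C_6 = 132.
P + Q − R = 2674440 + 58786 − 132 = 2733094.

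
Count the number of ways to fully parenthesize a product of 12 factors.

Bracketing 12 factors into binary products is counted by C_{12−1} = C_11.
C_11 = 58786.

58786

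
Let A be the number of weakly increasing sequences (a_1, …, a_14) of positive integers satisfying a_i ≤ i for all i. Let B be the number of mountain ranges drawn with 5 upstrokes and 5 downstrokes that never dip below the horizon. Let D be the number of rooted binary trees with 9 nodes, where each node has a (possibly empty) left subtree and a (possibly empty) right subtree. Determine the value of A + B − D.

Weakly increasing sequences with a_i ≤ i biject with Dyck paths of semilength 14, so there are C_14. So A = C_14 = 2674440.
Paths of 5 up- and 5 down-steps that never dip below the axis are Dyck paths; their count is C_5. So B = C_5 = 42.
There are C_n binary search tree shapes on n keys; with n = 9 that is C_9. So D = C_9 = 4862.
A + B − D = 2674440 + 42 − 4862 = 2669620.

2669620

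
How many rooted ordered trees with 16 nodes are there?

9694845

Rooted ordered (plane) trees on m nodes have m−1 edges and are counted by C_{m−1}; m = 16 gives C_15.
C_15 = C_14 · 2(2·14+1)/(14+2) = 2674440 · 58/16 = 9694845.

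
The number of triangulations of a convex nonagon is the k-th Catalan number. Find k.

7

A convex 9-gon is triangulated into 7 triangles, and the number of such triangulations is the Catalan number C_{9−2} = C_7.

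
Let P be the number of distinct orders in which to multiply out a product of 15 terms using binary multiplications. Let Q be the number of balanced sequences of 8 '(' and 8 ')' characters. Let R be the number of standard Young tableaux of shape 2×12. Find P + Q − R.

Parenthesizations of m factors correspond to full binary trees with m leaves, counted by C_{m−1}; m = 15 gives C_14. So P = C_14 = 2674440.
Balanced strings of n pairs of brackets are counted by C_n; here n = 8. So Q = C_8 = 1430.
By the hook-length formula (or a Dyck-path bijection), SYT of shape 2×12 number C_12. So R = C_12 = 208012.
P + Q − R = 2674440 + 1430 − 208012 = 2467858.

2467858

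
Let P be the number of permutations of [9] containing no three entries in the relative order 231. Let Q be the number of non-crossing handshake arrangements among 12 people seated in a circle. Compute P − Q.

Permutations of [n] avoiding any single length-3 pattern are counted by C_n; here n = 9. So P = C_9 = 4862.
Non-crossing handshake pairings of 2n people are counted by C_n; 12 people gives n = 6. So Q = C_6 = 132.
P − Q = 4862 − 132 = 4730.

4730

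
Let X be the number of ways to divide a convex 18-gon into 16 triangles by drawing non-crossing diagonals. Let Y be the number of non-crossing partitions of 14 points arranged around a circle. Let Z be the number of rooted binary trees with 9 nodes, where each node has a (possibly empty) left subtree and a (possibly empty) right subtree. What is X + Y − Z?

The number of triangulations of an 18-gon is the Catalan number C_16 (index = sides − 2). So X = C_16 = 35357670.
Non-crossing partitions of an n-element set are counted by C_n; here n = 14. So Y = C_14 = 2674440.
Binary trees (left/right distinguished) on n nodes are counted by C_n; here n = 9. So Z = C_9 = 4862.
X + Y − Z = 35357670 + 2674440 − 4862 = 38027248.

38027248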